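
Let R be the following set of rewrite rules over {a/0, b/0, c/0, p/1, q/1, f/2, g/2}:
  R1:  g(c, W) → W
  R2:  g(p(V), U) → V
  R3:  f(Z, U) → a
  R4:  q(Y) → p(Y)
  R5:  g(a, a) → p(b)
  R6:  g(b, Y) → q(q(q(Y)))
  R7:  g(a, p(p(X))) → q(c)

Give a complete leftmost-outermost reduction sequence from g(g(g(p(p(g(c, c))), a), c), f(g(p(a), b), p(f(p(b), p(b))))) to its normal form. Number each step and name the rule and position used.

a

1. g(g(g(p(p(g(c, c))), a), c), f(g(p(a), b), p(f(p(b), p(b)))))  →  g(g(p(g(c, c)), c), f(g(p(a), b), p(f(p(b), p(b)))))   [R2 at 1.1]
2. g(g(p(g(c, c)), c), f(g(p(a), b), p(f(p(b), p(b)))))  →  g(g(c, c), f(g(p(a), b), p(f(p(b), p(b)))))   [R2 at 1]
3. g(g(c, c), f(g(p(a), b), p(f(p(b), p(b)))))  →  g(c, f(g(p(a), b), p(f(p(b), p(b)))))   [R1 at 1]
4. g(c, f(g(p(a), b), p(f(p(b), p(b)))))  →  f(g(p(a), b), p(f(p(b), p(b))))   [R1 at ε]
5. f(g(p(a), b), p(f(p(b), p(b))))  →  a   [R3 at ε]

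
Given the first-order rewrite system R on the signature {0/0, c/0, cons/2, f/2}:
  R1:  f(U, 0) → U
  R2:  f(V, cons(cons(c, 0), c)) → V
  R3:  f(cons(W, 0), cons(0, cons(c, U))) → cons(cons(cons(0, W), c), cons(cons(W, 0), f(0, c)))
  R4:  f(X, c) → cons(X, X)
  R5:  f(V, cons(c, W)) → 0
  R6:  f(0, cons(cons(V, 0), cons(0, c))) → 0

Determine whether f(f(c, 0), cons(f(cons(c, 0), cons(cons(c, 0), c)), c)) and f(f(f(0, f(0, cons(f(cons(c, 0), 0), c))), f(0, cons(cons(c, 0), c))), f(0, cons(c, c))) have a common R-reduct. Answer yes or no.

Reduce t₁ = f(f(c, 0), cons(f(cons(c, 0), cons(cons(c, 0), c)), c)):
1. f(f(c, 0), cons(f(cons(c, 0), cons(cons(c, 0), c)), c))  →  f(c, cons(f(cons(c, 0), cons(cons(c, 0), c)), c))   [R1 at 1]
2. f(c, cons(f(cons(c, 0), cons(cons(c, 0), c)), c))  →  f(c, cons(cons(c, 0), c))   [R2 at 2.1]
3. f(c, cons(cons(c, 0), c))  →  c   [R2 at ε]

Reduce t₂ = f(f(f(0, f(0, cons(f(cons(c, 0), 0), c))), f(0, cons(cons(c, 0), c))), f(0, cons(c, c))):
1. f(f(f(0, f(0, cons(f(cons(c, 0), 0), c))), f(0, cons(cons(c, 0), c))), f(0, cons(c, c)))  →  f(f(f(0, f(0, cons(cons(c, 0), c))), f(0, cons(cons(c, 0), c))), f(0, cons(c, c)))   [R1 at 1.1.2.2.1]
2. f(f(f(0, f(0, cons(cons(c, 0), c))), f(0, cons(cons(c, 0), c))), f(0, cons(c, c)))  →  f(f(f(0, 0), f(0, cons(cons(c, 0), c))), f(0, cons(c, c)))   [R2 at 1.1.2]
3. f(f(f(0, 0), f(0, cons(cons(c, 0), c))), f(0, cons(c, c)))  →  f(f(0, f(0, cons(cons(c, 0), c))), f(0, cons(c, c)))   [R1 at 1.1]
4. f(f(0, f(0, cons(cons(c, 0), c))), f(0, cons(c, c)))  →  f(f(0, 0), f(0, cons(c, c)))   [R2 at 1.2]
5. f(f(0, 0), f(0, cons(c, c)))  →  f(0, f(0, cons(c, c)))   [R1 at 1]
6. f(0, f(0, cons(c, c)))  →  f(0, 0)   [R5 at 2]
7. f(0, 0)  →  0   [R1 at ε]

no — NF(t₁) = c, NF(t₂) = 0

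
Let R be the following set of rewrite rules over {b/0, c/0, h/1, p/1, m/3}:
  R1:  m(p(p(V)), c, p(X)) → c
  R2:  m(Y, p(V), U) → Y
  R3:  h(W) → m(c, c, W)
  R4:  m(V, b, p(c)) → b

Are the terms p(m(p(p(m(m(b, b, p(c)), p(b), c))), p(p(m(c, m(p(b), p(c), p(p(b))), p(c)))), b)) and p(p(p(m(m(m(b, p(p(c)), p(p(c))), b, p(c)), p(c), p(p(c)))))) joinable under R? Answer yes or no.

Reduce t₁ = p(m(p(p(m(m(b, b, p(c)), p(b), c))), p(p(m(c, m(p(b), p(c), p(p(b))), p(c)))), b)):
1. p(m(p(p(m(m(b, b, p(c)), p(b), c))), p(p(m(c, m(p(b), p(c), p(p(b))), p(c)))), b))  →  p(p(p(m(m(b, b, p(c)), p(b), c))))   [R2 at 1]
2. p(p(p(m(m(b, b, p(c)), p(b), c))))  →  p(p(p(m(b, b, p(c)))))   [R2 at 1.1.1]
3. p(p(p(m(b, b, p(c)))))  →  p(p(p(b)))   [R4 at 1.1.1]

Reduce t₂ = p(p(p(m(m(m(b, p(p(c)), p(p(c))), b, p(c)), p(c), p(p(c)))))):
1. p(p(p(m(m(m(b, p(p(c)), p(p(c))), b, p(c)), p(c), p(p(c))))))  →  p(p(p(m(m(b, p(p(c)), p(p(c))), b, p(c)))))   [R2 at 1.1.1]
2. p(p(p(m(m(b, p(p(c)), p(p(c))), b, p(c)))))  →  p(p(p(b)))   [R4 at 1.1.1]

yes — NF(t₁) = p(p(p(b))), NF(t₂) = p(p(p(b)))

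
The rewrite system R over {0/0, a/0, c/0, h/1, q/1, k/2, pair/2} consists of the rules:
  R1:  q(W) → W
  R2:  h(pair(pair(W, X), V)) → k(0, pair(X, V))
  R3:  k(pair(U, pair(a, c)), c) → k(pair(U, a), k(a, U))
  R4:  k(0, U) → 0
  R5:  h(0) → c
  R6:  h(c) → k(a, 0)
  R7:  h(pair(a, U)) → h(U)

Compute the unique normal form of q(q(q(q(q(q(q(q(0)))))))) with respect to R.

0

1. q(q(q(q(q(q(q(q(0))))))))  →  q(q(q(q(q(q(q(0)))))))   [R1 at ε]
2. q(q(q(q(q(q(q(0)))))))  →  q(q(q(q(q(q(0))))))   [R1 at ε]
3. q(q(q(q(q(q(0))))))  →  q(q(q(q(q(0)))))   [R1 at ε]
4. q(q(q(q(q(0)))))  →  q(q(q(q(0))))   [R1 at ε]
5. q(q(q(q(0))))  →  q(q(q(0)))   [R1 at ε]
6. q(q(q(0)))  →  q(q(0))   [R1 at ε]
7. q(q(0))  →  q(0)   [R1 at ε]
8. q(0)  →  0   [R1 at ε]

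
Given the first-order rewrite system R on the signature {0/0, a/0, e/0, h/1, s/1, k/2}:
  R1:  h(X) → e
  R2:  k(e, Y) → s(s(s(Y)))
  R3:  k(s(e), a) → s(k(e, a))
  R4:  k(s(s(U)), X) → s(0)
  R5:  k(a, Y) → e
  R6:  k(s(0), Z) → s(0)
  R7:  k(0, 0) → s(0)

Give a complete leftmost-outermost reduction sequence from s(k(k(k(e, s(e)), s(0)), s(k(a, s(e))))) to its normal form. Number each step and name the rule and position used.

1. s(k(k(k(e, s(e)), s(0)), s(k(a, s(e)))))  →  s(k(k(s(s(s(s(e)))), s(0)), s(k(a, s(e)))))   [R2 at 1.1.1]
2. s(k(k(s(s(s(s(e)))), s(0)), s(k(a, s(e)))))  →  s(k(s(0), s(k(a, s(e)))))   [R4 at 1.1]
3. s(k(s(0), s(k(a, s(e)))))  →  s(s(0))   [R6 at 1]

s(s(0))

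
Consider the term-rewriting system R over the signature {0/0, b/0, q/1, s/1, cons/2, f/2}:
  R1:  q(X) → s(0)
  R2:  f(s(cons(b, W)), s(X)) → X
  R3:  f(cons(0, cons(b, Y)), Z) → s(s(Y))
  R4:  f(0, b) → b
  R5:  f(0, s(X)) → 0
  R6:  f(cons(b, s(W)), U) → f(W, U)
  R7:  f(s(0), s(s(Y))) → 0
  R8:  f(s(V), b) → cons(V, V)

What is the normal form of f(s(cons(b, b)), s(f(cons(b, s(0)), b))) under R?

b

1. f(s(cons(b, b)), s(f(cons(b, s(0)), b)))  →  f(cons(b, s(0)), b)   [R2 at ε]
2. f(cons(b, s(0)), b)  →  f(0, b)   [R6 at ε]
3. f(0, b)  →  b   [R4 at ε]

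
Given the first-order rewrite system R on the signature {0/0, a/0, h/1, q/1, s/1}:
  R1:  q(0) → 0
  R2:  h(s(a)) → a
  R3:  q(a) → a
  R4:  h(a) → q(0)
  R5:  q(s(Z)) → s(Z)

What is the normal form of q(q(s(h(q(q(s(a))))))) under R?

1. q(q(s(h(q(q(s(a)))))))  →  q(s(h(q(q(s(a))))))   [R5 at 1]
2. q(s(h(q(q(s(a))))))  →  s(h(q(q(s(a)))))   [R5 at ε]
3. s(h(q(q(s(a)))))  →  s(h(q(s(a))))   [R5 at 1.1.1]
4. s(h(q(s(a))))  →  s(h(s(a)))   [R5 at 1.1]
5. s(h(s(a)))  →  s(a)   [R2 at 1]

s(a)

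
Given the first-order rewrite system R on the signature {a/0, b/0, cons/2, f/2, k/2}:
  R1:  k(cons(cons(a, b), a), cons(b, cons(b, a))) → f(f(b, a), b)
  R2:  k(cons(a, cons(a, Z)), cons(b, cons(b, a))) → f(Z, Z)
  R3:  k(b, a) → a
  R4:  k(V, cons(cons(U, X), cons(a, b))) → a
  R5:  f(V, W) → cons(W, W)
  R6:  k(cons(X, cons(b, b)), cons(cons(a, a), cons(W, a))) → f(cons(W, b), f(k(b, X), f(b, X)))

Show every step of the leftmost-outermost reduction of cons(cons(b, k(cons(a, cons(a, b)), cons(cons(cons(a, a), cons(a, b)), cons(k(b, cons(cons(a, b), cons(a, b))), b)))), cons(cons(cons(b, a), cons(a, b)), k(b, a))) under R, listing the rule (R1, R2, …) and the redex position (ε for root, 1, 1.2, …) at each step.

1. cons(cons(b, k(cons(a, cons(a, b)), cons(cons(cons(a, a), cons(a, b)), cons(k(b, cons(cons(a, b), cons(a, b))), b)))), cons(cons(cons(b, a), cons(a, b)), k(b, a)))  →  cons(cons(b, k(cons(a, cons(a, b)), cons(cons(cons(a, a), cons(a, b)), cons(a, b)))), cons(cons(cons(b, a), cons(a, b)), k(b, a)))   [R4 at 1.2.2.2.1]
2. cons(cons(b, k(cons(a, cons(a, b)), cons(cons(cons(a, a), cons(a, b)), cons(a, b)))), cons(cons(cons(b, a), cons(a, b)), k(b, a)))  →  cons(cons(b, a), cons(cons(cons(b, a), cons(a, b)), k(b, a)))   [R4 at 1.2]
3. cons(cons(b, a), cons(cons(cons(b, a), cons(a, b)), k(b, a)))  →  cons(cons(b, a), cons(cons(cons(b, a), cons(a, b)), a))   [R3 at 2.2]

cons(cons(b, a), cons(cons(cons(b, a), cons(a, b)), a))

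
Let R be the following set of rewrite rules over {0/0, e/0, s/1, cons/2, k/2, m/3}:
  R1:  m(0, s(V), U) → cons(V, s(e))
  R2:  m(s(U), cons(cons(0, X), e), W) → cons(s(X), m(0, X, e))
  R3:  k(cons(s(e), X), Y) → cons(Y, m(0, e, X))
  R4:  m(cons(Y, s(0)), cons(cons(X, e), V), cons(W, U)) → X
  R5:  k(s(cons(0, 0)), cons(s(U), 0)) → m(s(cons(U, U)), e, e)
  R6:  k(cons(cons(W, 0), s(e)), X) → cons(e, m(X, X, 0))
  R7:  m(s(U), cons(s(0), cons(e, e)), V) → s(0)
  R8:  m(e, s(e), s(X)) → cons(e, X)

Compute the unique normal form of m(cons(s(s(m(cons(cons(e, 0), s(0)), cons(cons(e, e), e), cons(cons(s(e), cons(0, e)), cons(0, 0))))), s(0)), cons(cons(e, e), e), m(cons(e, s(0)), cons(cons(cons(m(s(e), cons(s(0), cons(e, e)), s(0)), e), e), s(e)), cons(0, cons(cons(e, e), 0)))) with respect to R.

e

1. m(cons(s(s(m(cons(cons(e, 0), s(0)), cons(cons(e, e), e), cons(cons(s(e), cons(0, e)), cons(0, 0))))), s(0)), cons(cons(e, e), e), m(cons(e, s(0)), cons(cons(cons(m(s(e), cons(s(0), cons(e, e)), s(0)), e), e), s(e)), cons(0, cons(cons(e, e), 0))))  →  m(cons(s(s(e)), s(0)), cons(cons(e, e), e), m(cons(e, s(0)), cons(cons(cons(m(s(e), cons(s(0), cons(e, e)), s(0)), e), e), s(e)), cons(0, cons(cons(e, e), 0))))   [R4 at 1.1.1.1]
2. m(cons(s(s(e)), s(0)), cons(cons(e, e), e), m(cons(e, s(0)), cons(cons(cons(m(s(e), cons(s(0), cons(e, e)), s(0)), e), e), s(e)), cons(0, cons(cons(e, e), 0))))  →  m(cons(s(s(e)), s(0)), cons(cons(e, e), e), cons(m(s(e), cons(s(0), cons(e, e)), s(0)), e))   [R4 at 3]
3. m(cons(s(s(e)), s(0)), cons(cons(e, e), e), cons(m(s(e), cons(s(0), cons(e, e)), s(0)), e))  →  e   [R4 at ε]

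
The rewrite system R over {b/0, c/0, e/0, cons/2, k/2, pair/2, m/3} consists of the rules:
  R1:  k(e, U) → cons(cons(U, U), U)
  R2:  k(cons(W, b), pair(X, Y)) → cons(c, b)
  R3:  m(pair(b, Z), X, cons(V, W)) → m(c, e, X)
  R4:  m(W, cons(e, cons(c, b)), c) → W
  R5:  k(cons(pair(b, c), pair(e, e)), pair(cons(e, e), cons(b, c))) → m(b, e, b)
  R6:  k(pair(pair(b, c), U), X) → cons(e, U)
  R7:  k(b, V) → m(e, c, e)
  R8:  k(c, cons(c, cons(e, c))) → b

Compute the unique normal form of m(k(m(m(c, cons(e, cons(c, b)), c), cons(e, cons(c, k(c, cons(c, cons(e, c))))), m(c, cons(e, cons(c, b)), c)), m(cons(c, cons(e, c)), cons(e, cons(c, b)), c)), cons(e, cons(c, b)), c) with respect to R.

b

1. m(k(m(m(c, cons(e, cons(c, b)), c), cons(e, cons(c, k(c, cons(c, cons(e, c))))), m(c, cons(e, cons(c, b)), c)), m(cons(c, cons(e, c)), cons(e, cons(c, b)), c)), cons(e, cons(c, b)), c)  →  k(m(m(c, cons(e, cons(c, b)), c), cons(e, cons(c, k(c, cons(c, cons(e, c))))), m(c, cons(e, cons(c, b)), c)), m(cons(c, cons(e, c)), cons(e, cons(c, b)), c))   [R4 at ε]
2. k(m(m(c, cons(e, cons(c, b)), c), cons(e, cons(c, k(c, cons(c, cons(e, c))))), m(c, cons(e, cons(c, b)), c)), m(cons(c, cons(e, c)), cons(e, cons(c, b)), c))  →  k(m(c, cons(e, cons(c, k(c, cons(c, cons(e, c))))), m(c, cons(e, cons(c, b)), c)), m(cons(c, cons(e, c)), cons(e, cons(c, b)), c))   [R4 at 1.1]
3. k(m(c, cons(e, cons(c, k(c, cons(c, cons(e, c))))), m(c, cons(e, cons(c, b)), c)), m(cons(c, cons(e, c)), cons(e, cons(c, b)), c))  →  k(m(c, cons(e, cons(c, b)), m(c, cons(e, cons(c, b)), c)), m(cons(c, cons(e, c)), cons(e, cons(c, b)), c))   [R8 at 1.2.2.2]
4. k(m(c, cons(e, cons(c, b)), m(c, cons(e, cons(c, b)), c)), m(cons(c, cons(e, c)), cons(e, cons(c, b)), c))  →  k(m(c, cons(e, cons(c, b)), c), m(cons(c, cons(e, c)), cons(e, cons(c, b)), c))   [R4 at 1.3]
5. k(m(c, cons(e, cons(c, b)), c), m(cons(c, cons(e, c)), cons(e, cons(c, b)), c))  →  k(c, m(cons(c, cons(e, c)), cons(e, cons(c, b)), c))   [R4 at 1]
6. k(c, m(cons(c, cons(e, c)), cons(e, cons(c, b)), c))  →  k(c, cons(c, cons(e, c)))   [R4 at 2]
7. k(c, cons(c, cons(e, c)))  →  b   [R8 at ε]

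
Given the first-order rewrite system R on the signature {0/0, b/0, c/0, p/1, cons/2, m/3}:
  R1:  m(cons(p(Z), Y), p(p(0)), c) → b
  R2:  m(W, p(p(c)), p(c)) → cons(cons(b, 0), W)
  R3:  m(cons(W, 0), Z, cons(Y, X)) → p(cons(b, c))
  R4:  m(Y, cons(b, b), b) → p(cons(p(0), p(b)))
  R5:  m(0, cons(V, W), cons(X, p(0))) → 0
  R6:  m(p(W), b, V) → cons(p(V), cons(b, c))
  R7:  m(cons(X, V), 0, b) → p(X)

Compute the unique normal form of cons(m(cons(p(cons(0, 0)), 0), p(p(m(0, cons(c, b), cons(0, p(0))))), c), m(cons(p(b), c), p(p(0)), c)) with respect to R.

cons(b, b)

1. cons(m(cons(p(cons(0, 0)), 0), p(p(m(0, cons(c, b), cons(0, p(0))))), c), m(cons(p(b), c), p(p(0)), c))  →  cons(m(cons(p(cons(0, 0)), 0), p(p(0)), c), m(cons(p(b), c), p(p(0)), c))   [R5 at 1.2.1.1]
2. cons(m(cons(p(cons(0, 0)), 0), p(p(0)), c), m(cons(p(b), c), p(p(0)), c))  →  cons(b, m(cons(p(b), c), p(p(0)), c))   [R1 at 1]
3. cons(b, m(cons(p(b), c), p(p(0)), c))  →  cons(b, b)   [R1 at 2]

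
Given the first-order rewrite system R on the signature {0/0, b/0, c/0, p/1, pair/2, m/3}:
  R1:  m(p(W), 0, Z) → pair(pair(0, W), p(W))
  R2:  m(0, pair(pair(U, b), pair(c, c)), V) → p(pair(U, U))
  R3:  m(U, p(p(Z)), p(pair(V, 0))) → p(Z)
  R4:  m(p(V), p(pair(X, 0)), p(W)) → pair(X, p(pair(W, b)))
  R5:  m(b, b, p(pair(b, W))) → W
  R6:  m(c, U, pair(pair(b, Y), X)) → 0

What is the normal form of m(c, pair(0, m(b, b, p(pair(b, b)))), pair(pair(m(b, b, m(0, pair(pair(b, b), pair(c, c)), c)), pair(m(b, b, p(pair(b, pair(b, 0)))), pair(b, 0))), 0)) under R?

1. m(c, pair(0, m(b, b, p(pair(b, b)))), pair(pair(m(b, b, m(0, pair(pair(b, b), pair(c, c)), c)), pair(m(b, b, p(pair(b, pair(b, 0)))), pair(b, 0))), 0))  →  m(c, pair(0, b), pair(pair(m(b, b, m(0, pair(pair(b, b), pair(c, c)), c)), pair(m(b, b, p(pair(b, pair(b, 0)))), pair(b, 0))), 0))   [R5 at 2.2]
2. m(c, pair(0, b), pair(pair(m(b, b, m(0, pair(pair(b, b), pair(c, c)), c)), pair(m(b, b, p(pair(b, pair(b, 0)))), pair(b, 0))), 0))  →  m(c, pair(0, b), pair(pair(m(b, b, p(pair(b, b))), pair(m(b, b, p(pair(b, pair(b, 0)))), pair(b, 0))), 0))   [R2 at 3.1.1.3]
3. m(c, pair(0, b), pair(pair(m(b, b, p(pair(b, b))), pair(m(b, b, p(pair(b, pair(b, 0)))), pair(b, 0))), 0))  →  m(c, pair(0, b), pair(pair(b, pair(m(b, b, p(pair(b, pair(b, 0)))), pair(b, 0))), 0))   [R5 at 3.1.1]
4. m(c, pair(0, b), pair(pair(b, pair(m(b, b, p(pair(b, pair(b, 0)))), pair(b, 0))), 0))  →  0   [R6 at ε]

0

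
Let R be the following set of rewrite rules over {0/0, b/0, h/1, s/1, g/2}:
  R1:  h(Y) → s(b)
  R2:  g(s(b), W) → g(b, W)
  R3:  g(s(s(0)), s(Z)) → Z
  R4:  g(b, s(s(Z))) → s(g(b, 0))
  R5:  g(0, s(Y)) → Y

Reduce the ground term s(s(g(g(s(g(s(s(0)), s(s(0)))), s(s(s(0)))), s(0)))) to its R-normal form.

1. s(s(g(g(s(g(s(s(0)), s(s(0)))), s(s(s(0)))), s(0))))  →  s(s(g(g(s(s(0)), s(s(s(0)))), s(0))))   [R3 at 1.1.1.1.1]
2. s(s(g(g(s(s(0)), s(s(s(0)))), s(0))))  →  s(s(g(s(s(0)), s(0))))   [R3 at 1.1.1]
3. s(s(g(s(s(0)), s(0))))  →  s(s(0))   [R3 at 1.1]

s(s(0))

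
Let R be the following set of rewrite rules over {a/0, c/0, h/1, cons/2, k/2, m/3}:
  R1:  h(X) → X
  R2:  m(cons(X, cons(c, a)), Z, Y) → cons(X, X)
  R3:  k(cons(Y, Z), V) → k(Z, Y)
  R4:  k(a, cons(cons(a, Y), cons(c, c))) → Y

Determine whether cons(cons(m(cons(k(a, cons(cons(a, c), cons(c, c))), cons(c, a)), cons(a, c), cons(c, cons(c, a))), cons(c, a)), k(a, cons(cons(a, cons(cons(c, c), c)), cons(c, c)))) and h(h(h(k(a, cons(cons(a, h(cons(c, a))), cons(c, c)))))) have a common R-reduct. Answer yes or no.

Reduce t₁ = cons(cons(m(cons(k(a, cons(cons(a, c), cons(c, c))), cons(c, a)), cons(a, c), cons(c, cons(c, a))), cons(c, a)), k(a, cons(cons(a, cons(cons(c, c), c)), cons(c, c)))):
1. cons(cons(m(cons(k(a, cons(cons(a, c), cons(c, c))), cons(c, a)), cons(a, c), cons(c, cons(c, a))), cons(c, a)), k(a, cons(cons(a, cons(cons(c, c), c)), cons(c, c))))  →  cons(cons(cons(k(a, cons(cons(a, c), cons(c, c))), k(a, cons(cons(a, c), cons(c, c)))), cons(c, a)), k(a, cons(cons(a, cons(cons(c, c), c)), cons(c, c))))   [R2 at 1.1]
2. cons(cons(cons(k(a, cons(cons(a, c), cons(c, c))), k(a, cons(cons(a, c), cons(c, c)))), cons(c, a)), k(a, cons(cons(a, cons(cons(c, c), c)), cons(c, c))))  →  cons(cons(cons(c, k(a, cons(cons(a, c), cons(c, c)))), cons(c, a)), k(a, cons(cons(a, cons(cons(c, c), c)), cons(c, c))))   [R4 at 1.1.1]
3. cons(cons(cons(c, k(a, cons(cons(a, c), cons(c, c)))), cons(c, a)), k(a, cons(cons(a, cons(cons(c, c), c)), cons(c, c))))  →  cons(cons(cons(c, c), cons(c, a)), k(a, cons(cons(a, cons(cons(c, c), c)), cons(c, c))))   [R4 at 1.1.2]
4. cons(cons(cons(c, c), cons(c, a)), k(a, cons(cons(a, cons(cons(c, c), c)), cons(c, c))))  →  cons(cons(cons(c, c), cons(c, a)), cons(cons(c, c), c))   [R4 at 2]

Reduce t₂ = h(h(h(k(a, cons(cons(a, h(cons(c, a))), cons(c, c)))))):
1. h(h(h(k(a, cons(cons(a, h(cons(c, a))), cons(c, c))))))  →  h(h(k(a, cons(cons(a, h(cons(c, a))), cons(c, c)))))   [R1 at ε]
2. h(h(k(a, cons(cons(a, h(cons(c, a))), cons(c, c)))))  →  h(k(a, cons(cons(a, h(cons(c, a))), cons(c, c))))   [R1 at ε]
3. h(k(a, cons(cons(a, h(cons(c, a))), cons(c, c))))  →  k(a, cons(cons(a, h(cons(c, a))), cons(c, c)))   [R1 at ε]
4. k(a, cons(cons(a, h(cons(c, a))), cons(c, c)))  →  h(cons(c, a))   [R4 at ε]
5. h(cons(c, a))  →  cons(c, a)   [R1 at ε]

no — NF(t₁) = cons(cons(cons(c, c), cons(c, a)), cons(cons(c, c), c)), NF(t₂) = cons(c, a)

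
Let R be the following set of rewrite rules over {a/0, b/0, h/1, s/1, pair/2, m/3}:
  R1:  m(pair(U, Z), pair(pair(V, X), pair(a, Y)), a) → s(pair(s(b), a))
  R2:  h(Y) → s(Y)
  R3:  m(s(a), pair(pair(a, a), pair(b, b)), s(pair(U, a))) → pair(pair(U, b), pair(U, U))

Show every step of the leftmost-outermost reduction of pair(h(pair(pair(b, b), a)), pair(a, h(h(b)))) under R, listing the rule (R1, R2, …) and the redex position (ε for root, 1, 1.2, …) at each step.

1. pair(h(pair(pair(b, b), a)), pair(a, h(h(b))))  →  pair(s(pair(pair(b, b), a)), pair(a, h(h(b))))   [R2 at 1]
2. pair(s(pair(pair(b, b), a)), pair(a, h(h(b))))  →  pair(s(pair(pair(b, b), a)), pair(a, s(h(b))))   [R2 at 2.2]
3. pair(s(pair(pair(b, b), a)), pair(a, s(h(b))))  →  pair(s(pair(pair(b, b), a)), pair(a, s(s(b))))   [R2 at 2.2.1]

pair(s(pair(pair(b, b), a)), pair(a, s(s(b))))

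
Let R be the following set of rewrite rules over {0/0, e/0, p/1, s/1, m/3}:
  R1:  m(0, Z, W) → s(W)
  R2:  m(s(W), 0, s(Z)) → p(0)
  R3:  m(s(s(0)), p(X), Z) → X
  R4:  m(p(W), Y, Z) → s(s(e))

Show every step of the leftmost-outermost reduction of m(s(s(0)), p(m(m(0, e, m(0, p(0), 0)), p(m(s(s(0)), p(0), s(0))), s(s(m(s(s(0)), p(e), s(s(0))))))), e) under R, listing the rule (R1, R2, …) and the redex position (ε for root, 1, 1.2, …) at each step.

1. m(s(s(0)), p(m(m(0, e, m(0, p(0), 0)), p(m(s(s(0)), p(0), s(0))), s(s(m(s(s(0)), p(e), s(s(0))))))), e)  →  m(m(0, e, m(0, p(0), 0)), p(m(s(s(0)), p(0), s(0))), s(s(m(s(s(0)), p(e), s(s(0))))))   [R3 at ε]
2. m(m(0, e, m(0, p(0), 0)), p(m(s(s(0)), p(0), s(0))), s(s(m(s(s(0)), p(e), s(s(0))))))  →  m(s(m(0, p(0), 0)), p(m(s(s(0)), p(0), s(0))), s(s(m(s(s(0)), p(e), s(s(0))))))   [R1 at 1]
3. m(s(m(0, p(0), 0)), p(m(s(s(0)), p(0), s(0))), s(s(m(s(s(0)), p(e), s(s(0))))))  →  m(s(s(0)), p(m(s(s(0)), p(0), s(0))), s(s(m(s(s(0)), p(e), s(s(0))))))   [R1 at 1.1]
4. m(s(s(0)), p(m(s(s(0)), p(0), s(0))), s(s(m(s(s(0)), p(e), s(s(0))))))  →  m(s(s(0)), p(0), s(0))   [R3 at ε]
5. m(s(s(0)), p(0), s(0))  →  0   [R3 at ε]

0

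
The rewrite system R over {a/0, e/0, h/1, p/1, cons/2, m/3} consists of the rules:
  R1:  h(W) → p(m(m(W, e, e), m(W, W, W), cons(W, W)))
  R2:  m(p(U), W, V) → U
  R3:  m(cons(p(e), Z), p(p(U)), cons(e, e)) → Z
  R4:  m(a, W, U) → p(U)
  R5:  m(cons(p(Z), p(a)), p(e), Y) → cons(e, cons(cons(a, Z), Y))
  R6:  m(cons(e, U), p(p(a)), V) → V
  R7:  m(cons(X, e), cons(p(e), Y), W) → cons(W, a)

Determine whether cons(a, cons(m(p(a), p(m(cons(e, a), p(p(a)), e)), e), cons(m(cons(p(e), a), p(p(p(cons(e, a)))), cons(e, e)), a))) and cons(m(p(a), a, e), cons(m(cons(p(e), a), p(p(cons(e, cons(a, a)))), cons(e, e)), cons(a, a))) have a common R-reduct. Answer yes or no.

Reduce t₁ = cons(a, cons(m(p(a), p(m(cons(e, a), p(p(a)), e)), e), cons(m(cons(p(e), a), p(p(p(cons(e, a)))), cons(e, e)), a))):
1. cons(a, cons(m(p(a), p(m(cons(e, a), p(p(a)), e)), e), cons(m(cons(p(e), a), p(p(p(cons(e, a)))), cons(e, e)), a)))  →  cons(a, cons(a, cons(m(cons(p(e), a), p(p(p(cons(e, a)))), cons(e, e)), a)))   [R2 at 2.1]
2. cons(a, cons(a, cons(m(cons(p(e), a), p(p(p(cons(e, a)))), cons(e, e)), a)))  →  cons(a, cons(a, cons(a, a)))   [R3 at 2.2.1]

Reduce t₂ = cons(m(p(a), a, e), cons(m(cons(p(e), a), p(p(cons(e, cons(a, a)))), cons(e, e)), cons(a, a))):
1. cons(m(p(a), a, e), cons(m(cons(p(e), a), p(p(cons(e, cons(a, a)))), cons(e, e)), cons(a, a)))  →  cons(a, cons(m(cons(p(e), a), p(p(cons(e, cons(a, a)))), cons(e, e)), cons(a, a)))   [R2 at 1]
2. cons(a, cons(m(cons(p(e), a), p(p(cons(e, cons(a, a)))), cons(e, e)), cons(a, a)))  →  cons(a, cons(a, cons(a, a)))   [R3 at 2.1]

yes — NF(t₁) = cons(a, cons(a, cons(a, a))), NF(t₂) = cons(a, cons(a, cons(a, a)))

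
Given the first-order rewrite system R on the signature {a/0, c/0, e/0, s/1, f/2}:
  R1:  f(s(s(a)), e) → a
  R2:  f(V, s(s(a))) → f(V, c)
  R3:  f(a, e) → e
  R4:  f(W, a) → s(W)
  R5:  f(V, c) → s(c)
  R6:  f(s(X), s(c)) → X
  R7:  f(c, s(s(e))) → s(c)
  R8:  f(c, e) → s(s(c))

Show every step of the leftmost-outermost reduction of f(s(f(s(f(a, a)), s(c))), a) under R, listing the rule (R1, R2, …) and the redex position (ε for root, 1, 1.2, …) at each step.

s(s(s(a)))

1. f(s(f(s(f(a, a)), s(c))), a)  →  s(s(f(s(f(a, a)), s(c))))   [R4 at ε]
2. s(s(f(s(f(a, a)), s(c))))  →  s(s(f(a, a)))   [R6 at 1.1]
3. s(s(f(a, a)))  →  s(s(s(a)))   [R4 at 1.1]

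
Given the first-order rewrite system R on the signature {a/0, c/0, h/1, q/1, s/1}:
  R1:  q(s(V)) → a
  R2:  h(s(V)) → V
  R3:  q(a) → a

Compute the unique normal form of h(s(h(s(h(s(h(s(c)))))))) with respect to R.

1. h(s(h(s(h(s(h(s(c))))))))  →  h(s(h(s(h(s(c))))))   [R2 at ε]
2. h(s(h(s(h(s(c))))))  →  h(s(h(s(c))))   [R2 at ε]
3. h(s(h(s(c))))  →  h(s(c))   [R2 at ε]
4. h(s(c))  →  c   [R2 at ε]

c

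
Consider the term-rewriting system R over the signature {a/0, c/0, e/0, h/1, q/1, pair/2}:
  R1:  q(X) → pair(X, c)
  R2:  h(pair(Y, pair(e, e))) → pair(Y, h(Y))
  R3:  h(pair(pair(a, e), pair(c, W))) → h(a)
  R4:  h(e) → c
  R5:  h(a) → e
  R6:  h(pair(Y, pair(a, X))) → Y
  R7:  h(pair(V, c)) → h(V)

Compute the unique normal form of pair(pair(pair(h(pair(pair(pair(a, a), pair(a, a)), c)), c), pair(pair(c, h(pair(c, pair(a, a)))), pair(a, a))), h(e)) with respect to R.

1. pair(pair(pair(h(pair(pair(pair(a, a), pair(a, a)), c)), c), pair(pair(c, h(pair(c, pair(a, a)))), pair(a, a))), h(e))  →  pair(pair(pair(h(pair(pair(a, a), pair(a, a))), c), pair(pair(c, h(pair(c, pair(a, a)))), pair(a, a))), h(e))   [R7 at 1.1.1]
2. pair(pair(pair(h(pair(pair(a, a), pair(a, a))), c), pair(pair(c, h(pair(c, pair(a, a)))), pair(a, a))), h(e))  →  pair(pair(pair(pair(a, a), c), pair(pair(c, h(pair(c, pair(a, a)))), pair(a, a))), h(e))   [R6 at 1.1.1]
3. pair(pair(pair(pair(a, a), c), pair(pair(c, h(pair(c, pair(a, a)))), pair(a, a))), h(e))  →  pair(pair(pair(pair(a, a), c), pair(pair(c, c), pair(a, a))), h(e))   [R6 at 1.2.1.2]
4. pair(pair(pair(pair(a, a), c), pair(pair(c, c), pair(a, a))), h(e))  →  pair(pair(pair(pair(a, a), c), pair(pair(c, c), pair(a, a))), c)   [R4 at 2]

pair(pair(pair(pair(a, a), c), pair(pair(c, c), pair(a, a))), c)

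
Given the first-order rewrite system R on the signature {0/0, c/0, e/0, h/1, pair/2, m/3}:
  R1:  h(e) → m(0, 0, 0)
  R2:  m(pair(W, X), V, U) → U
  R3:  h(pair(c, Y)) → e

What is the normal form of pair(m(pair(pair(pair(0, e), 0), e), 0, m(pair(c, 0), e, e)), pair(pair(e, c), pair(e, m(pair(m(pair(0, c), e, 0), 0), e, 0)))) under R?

pair(e, pair(pair(e, c), pair(e, 0)))

1. pair(m(pair(pair(pair(0, e), 0), e), 0, m(pair(c, 0), e, e)), pair(pair(e, c), pair(e, m(pair(m(pair(0, c), e, 0), 0), e, 0))))  →  pair(m(pair(c, 0), e, e), pair(pair(e, c), pair(e, m(pair(m(pair(0, c), e, 0), 0), e, 0))))   [R2 at 1]
2. pair(m(pair(c, 0), e, e), pair(pair(e, c), pair(e, m(pair(m(pair(0, c), e, 0), 0), e, 0))))  →  pair(e, pair(pair(e, c), pair(e, m(pair(m(pair(0, c), e, 0), 0), e, 0))))   [R2 at 1]
3. pair(e, pair(pair(e, c), pair(e, m(pair(m(pair(0, c), e, 0), 0), e, 0))))  →  pair(e, pair(pair(e, c), pair(e, 0)))   [R2 at 2.2.2]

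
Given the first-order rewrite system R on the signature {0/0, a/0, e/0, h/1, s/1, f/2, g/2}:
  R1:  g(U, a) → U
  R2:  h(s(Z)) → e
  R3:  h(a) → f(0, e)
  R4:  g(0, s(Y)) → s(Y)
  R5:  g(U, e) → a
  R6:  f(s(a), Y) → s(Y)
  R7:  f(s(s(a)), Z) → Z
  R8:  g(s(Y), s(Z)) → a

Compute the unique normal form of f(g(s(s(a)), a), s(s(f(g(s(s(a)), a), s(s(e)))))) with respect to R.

1. f(g(s(s(a)), a), s(s(f(g(s(s(a)), a), s(s(e))))))  →  f(s(s(a)), s(s(f(g(s(s(a)), a), s(s(e))))))   [R1 at 1]
2. f(s(s(a)), s(s(f(g(s(s(a)), a), s(s(e))))))  →  s(s(f(g(s(s(a)), a), s(s(e)))))   [R7 at ε]
3. s(s(f(g(s(s(a)), a), s(s(e)))))  →  s(s(f(s(s(a)), s(s(e)))))   [R1 at 1.1.1]
4. s(s(f(s(s(a)), s(s(e)))))  →  s(s(s(s(e))))   [R7 at 1.1]

s(s(s(s(e))))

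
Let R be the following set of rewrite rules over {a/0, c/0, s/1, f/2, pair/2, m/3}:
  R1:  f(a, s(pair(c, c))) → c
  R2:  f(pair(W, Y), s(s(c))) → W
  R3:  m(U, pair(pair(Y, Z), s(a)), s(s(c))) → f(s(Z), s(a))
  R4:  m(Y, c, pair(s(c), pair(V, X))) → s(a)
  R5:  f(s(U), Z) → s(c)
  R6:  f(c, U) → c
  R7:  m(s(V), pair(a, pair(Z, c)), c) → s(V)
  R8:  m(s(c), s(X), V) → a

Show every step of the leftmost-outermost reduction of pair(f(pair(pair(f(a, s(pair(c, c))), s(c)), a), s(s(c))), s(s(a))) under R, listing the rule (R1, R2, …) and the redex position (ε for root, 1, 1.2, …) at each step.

1. pair(f(pair(pair(f(a, s(pair(c, c))), s(c)), a), s(s(c))), s(s(a)))  →  pair(pair(f(a, s(pair(c, c))), s(c)), s(s(a)))   [R2 at 1]
2. pair(pair(f(a, s(pair(c, c))), s(c)), s(s(a)))  →  pair(pair(c, s(c)), s(s(a)))   [R1 at 1.1]

pair(pair(c, s(c)), s(s(a)))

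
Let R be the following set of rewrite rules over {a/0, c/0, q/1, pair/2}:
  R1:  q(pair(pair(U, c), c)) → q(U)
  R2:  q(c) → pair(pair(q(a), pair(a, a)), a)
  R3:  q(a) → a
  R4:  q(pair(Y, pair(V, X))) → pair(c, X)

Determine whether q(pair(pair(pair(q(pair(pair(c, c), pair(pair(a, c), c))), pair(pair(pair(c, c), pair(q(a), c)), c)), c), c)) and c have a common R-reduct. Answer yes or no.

no — NF(t₁) = pair(c, c), NF(t₂) = c

Reduce t₁ = q(pair(pair(pair(q(pair(pair(c, c), pair(pair(a, c), c))), pair(pair(pair(c, c), pair(q(a), c)), c)), c), c)):
1. q(pair(pair(pair(q(pair(pair(c, c), pair(pair(a, c), c))), pair(pair(pair(c, c), pair(q(a), c)), c)), c), c))  →  q(pair(q(pair(pair(c, c), pair(pair(a, c), c))), pair(pair(pair(c, c), pair(q(a), c)), c)))   [R1 at ε]
2. q(pair(q(pair(pair(c, c), pair(pair(a, c), c))), pair(pair(pair(c, c), pair(q(a), c)), c)))  →  pair(c, c)   [R4 at ε]

Reduce t₂ = c:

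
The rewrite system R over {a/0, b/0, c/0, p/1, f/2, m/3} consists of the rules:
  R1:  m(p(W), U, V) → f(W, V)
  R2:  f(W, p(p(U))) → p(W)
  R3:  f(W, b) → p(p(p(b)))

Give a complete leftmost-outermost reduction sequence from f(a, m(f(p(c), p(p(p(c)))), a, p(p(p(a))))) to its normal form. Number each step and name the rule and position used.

p(a)

1. f(a, m(f(p(c), p(p(p(c)))), a, p(p(p(a)))))  →  f(a, m(p(p(c)), a, p(p(p(a)))))   [R2 at 2.1]
2. f(a, m(p(p(c)), a, p(p(p(a)))))  →  f(a, f(p(c), p(p(p(a)))))   [R1 at 2]
3. f(a, f(p(c), p(p(p(a)))))  →  f(a, p(p(c)))   [R2 at 2]
4. f(a, p(p(c)))  →  p(a)   [R2 at ε]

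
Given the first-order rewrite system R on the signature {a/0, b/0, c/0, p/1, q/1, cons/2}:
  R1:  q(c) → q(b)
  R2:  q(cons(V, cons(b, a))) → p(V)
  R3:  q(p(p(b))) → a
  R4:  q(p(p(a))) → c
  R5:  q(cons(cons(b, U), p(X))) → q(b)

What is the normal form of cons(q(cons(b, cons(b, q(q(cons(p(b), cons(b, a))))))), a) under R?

cons(p(b), a)

1. cons(q(cons(b, cons(b, q(q(cons(p(b), cons(b, a))))))), a)  →  cons(q(cons(b, cons(b, q(p(p(b)))))), a)   [R2 at 1.1.2.2.1]
2. cons(q(cons(b, cons(b, q(p(p(b)))))), a)  →  cons(q(cons(b, cons(b, a))), a)   [R3 at 1.1.2.2]
3. cons(q(cons(b, cons(b, a))), a)  →  cons(p(b), a)   [R2 at 1]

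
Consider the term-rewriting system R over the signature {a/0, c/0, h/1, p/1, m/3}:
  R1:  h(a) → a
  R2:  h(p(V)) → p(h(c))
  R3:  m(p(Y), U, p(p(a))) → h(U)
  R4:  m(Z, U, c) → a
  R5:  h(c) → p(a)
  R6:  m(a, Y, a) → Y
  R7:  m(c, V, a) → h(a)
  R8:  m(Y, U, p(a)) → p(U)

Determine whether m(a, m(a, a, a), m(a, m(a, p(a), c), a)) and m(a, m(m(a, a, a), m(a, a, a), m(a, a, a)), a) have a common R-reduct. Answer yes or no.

Reduce t₁ = m(a, m(a, a, a), m(a, m(a, p(a), c), a)):
1. m(a, m(a, a, a), m(a, m(a, p(a), c), a))  →  m(a, a, m(a, m(a, p(a), c), a))   [R6 at 2]
2. m(a, a, m(a, m(a, p(a), c), a))  →  m(a, a, m(a, p(a), c))   [R6 at 3]
3. m(a, a, m(a, p(a), c))  →  m(a, a, a)   [R4 at 3]
4. m(a, a, a)  →  a   [R6 at ε]

Reduce t₂ = m(a, m(m(a, a, a), m(a, a, a), m(a, a, a)), a):
1. m(a, m(m(a, a, a), m(a, a, a), m(a, a, a)), a)  →  m(m(a, a, a), m(a, a, a), m(a, a, a))   [R6 at ε]
2. m(m(a, a, a), m(a, a, a), m(a, a, a))  →  m(a, m(a, a, a), m(a, a, a))   [R6 at 1]
3. m(a, m(a, a, a), m(a, a, a))  →  m(a, a, m(a, a, a))   [R6 at 2]
4. m(a, a, m(a, a, a))  →  m(a, a, a)   [R6 at 3]
5. m(a, a, a)  →  a   [R6 at ε]

yes — NF(t₁) = a, NF(t₂) = a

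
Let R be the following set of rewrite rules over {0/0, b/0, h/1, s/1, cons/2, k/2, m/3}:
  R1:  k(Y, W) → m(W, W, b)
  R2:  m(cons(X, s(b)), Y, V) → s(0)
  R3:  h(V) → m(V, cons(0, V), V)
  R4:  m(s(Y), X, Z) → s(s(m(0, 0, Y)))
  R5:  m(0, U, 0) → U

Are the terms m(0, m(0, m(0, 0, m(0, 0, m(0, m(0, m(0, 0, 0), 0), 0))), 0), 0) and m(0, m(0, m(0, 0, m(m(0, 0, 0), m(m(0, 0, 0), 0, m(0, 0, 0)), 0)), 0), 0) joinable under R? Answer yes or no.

yes — NF(t₁) = 0, NF(t₂) = 0

Reduce t₁ = m(0, m(0, m(0, 0, m(0, 0, m(0, m(0, m(0, 0, 0), 0), 0))), 0), 0):
1. m(0, m(0, m(0, 0, m(0, 0, m(0, m(0, m(0, 0, 0), 0), 0))), 0), 0)  →  m(0, m(0, 0, m(0, 0, m(0, m(0, m(0, 0, 0), 0), 0))), 0)   [R5 at ε]
2. m(0, m(0, 0, m(0, 0, m(0, m(0, m(0, 0, 0), 0), 0))), 0)  →  m(0, 0, m(0, 0, m(0, m(0, m(0, 0, 0), 0), 0)))   [R5 at ε]
3. m(0, 0, m(0, 0, m(0, m(0, m(0, 0, 0), 0), 0)))  →  m(0, 0, m(0, 0, m(0, m(0, 0, 0), 0)))   [R5 at 3.3]
4. m(0, 0, m(0, 0, m(0, m(0, 0, 0), 0)))  →  m(0, 0, m(0, 0, m(0, 0, 0)))   [R5 at 3.3]
5. m(0, 0, m(0, 0, m(0, 0, 0)))  →  m(0, 0, m(0, 0, 0))   [R5 at 3.3]
6. m(0, 0, m(0, 0, 0))  →  m(0, 0, 0)   [R5 at 3]
7. m(0, 0, 0)  →  0   [R5 at ε]

Reduce t₂ = m(0, m(0, m(0, 0, m(m(0, 0, 0), m(m(0, 0, 0), 0, m(0, 0, 0)), 0)), 0), 0):
1. m(0, m(0, m(0, 0, m(m(0, 0, 0), m(m(0, 0, 0), 0, m(0, 0, 0)), 0)), 0), 0)  →  m(0, m(0, 0, m(m(0, 0, 0), m(m(0, 0, 0), 0, m(0, 0, 0)), 0)), 0)   [R5 at ε]
2. m(0, m(0, 0, m(m(0, 0, 0), m(m(0, 0, 0), 0, m(0, 0, 0)), 0)), 0)  →  m(0, 0, m(m(0, 0, 0), m(m(0, 0, 0), 0, m(0, 0, 0)), 0))   [R5 at ε]
3. m(0, 0, m(m(0, 0, 0), m(m(0, 0, 0), 0, m(0, 0, 0)), 0))  →  m(0, 0, m(0, m(m(0, 0, 0), 0, m(0, 0, 0)), 0))   [R5 at 3.1]
4. m(0, 0, m(0, m(m(0, 0, 0), 0, m(0, 0, 0)), 0))  →  m(0, 0, m(m(0, 0, 0), 0, m(0, 0, 0)))   [R5 at 3]
5. m(0, 0, m(m(0, 0, 0), 0, m(0, 0, 0)))  →  m(0, 0, m(0, 0, m(0, 0, 0)))   [R5 at 3.1]
6. m(0, 0, m(0, 0, m(0, 0, 0)))  →  m(0, 0, m(0, 0, 0))   [R5 at 3.3]
7. m(0, 0, m(0, 0, 0))  →  m(0, 0, 0)   [R5 at 3]
8. m(0, 0, 0)  →  0   [R5 at ε]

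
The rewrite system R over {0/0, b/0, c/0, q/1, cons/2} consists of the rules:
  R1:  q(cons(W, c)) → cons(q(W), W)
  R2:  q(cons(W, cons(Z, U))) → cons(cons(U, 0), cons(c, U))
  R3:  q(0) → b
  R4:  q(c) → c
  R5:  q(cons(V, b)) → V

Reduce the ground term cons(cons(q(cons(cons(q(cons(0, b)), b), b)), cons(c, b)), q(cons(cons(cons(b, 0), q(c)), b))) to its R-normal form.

cons(cons(cons(0, b), cons(c, b)), cons(cons(b, 0), c))

1. cons(cons(q(cons(cons(q(cons(0, b)), b), b)), cons(c, b)), q(cons(cons(cons(b, 0), q(c)), b)))  →  cons(cons(cons(q(cons(0, b)), b), cons(c, b)), q(cons(cons(cons(b, 0), q(c)), b)))   [R5 at 1.1]
2. cons(cons(cons(q(cons(0, b)), b), cons(c, b)), q(cons(cons(cons(b, 0), q(c)), b)))  →  cons(cons(cons(0, b), cons(c, b)), q(cons(cons(cons(b, 0), q(c)), b)))   [R5 at 1.1.1]
3. cons(cons(cons(0, b), cons(c, b)), q(cons(cons(cons(b, 0), q(c)), b)))  →  cons(cons(cons(0, b), cons(c, b)), cons(cons(b, 0), q(c)))   [R5 at 2]
4. cons(cons(cons(0, b), cons(c, b)), cons(cons(b, 0), q(c)))  →  cons(cons(cons(0, b), cons(c, b)), cons(cons(b, 0), c))   [R4 at 2.2]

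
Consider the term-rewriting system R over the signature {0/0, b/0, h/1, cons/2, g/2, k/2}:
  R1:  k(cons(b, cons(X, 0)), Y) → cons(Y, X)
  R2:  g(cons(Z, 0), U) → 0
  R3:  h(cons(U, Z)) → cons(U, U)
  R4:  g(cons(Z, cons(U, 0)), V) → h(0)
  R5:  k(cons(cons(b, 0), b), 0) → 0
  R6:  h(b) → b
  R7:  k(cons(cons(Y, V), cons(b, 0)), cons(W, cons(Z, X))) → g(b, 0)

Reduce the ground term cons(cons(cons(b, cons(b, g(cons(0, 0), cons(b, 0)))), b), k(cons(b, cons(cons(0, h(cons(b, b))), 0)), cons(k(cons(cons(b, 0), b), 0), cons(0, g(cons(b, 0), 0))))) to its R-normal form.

1. cons(cons(cons(b, cons(b, g(cons(0, 0), cons(b, 0)))), b), k(cons(b, cons(cons(0, h(cons(b, b))), 0)), cons(k(cons(cons(b, 0), b), 0), cons(0, g(cons(b, 0), 0)))))  →  cons(cons(cons(b, cons(b, 0)), b), k(cons(b, cons(cons(0, h(cons(b, b))), 0)), cons(k(cons(cons(b, 0), b), 0), cons(0, g(cons(b, 0), 0)))))   [R2 at 1.1.2.2]
2. cons(cons(cons(b, cons(b, 0)), b), k(cons(b, cons(cons(0, h(cons(b, b))), 0)), cons(k(cons(cons(b, 0), b), 0), cons(0, g(cons(b, 0), 0)))))  →  cons(cons(cons(b, cons(b, 0)), b), cons(cons(k(cons(cons(b, 0), b), 0), cons(0, g(cons(b, 0), 0))), cons(0, h(cons(b, b)))))   [R1 at 2]
3. cons(cons(cons(b, cons(b, 0)), b), cons(cons(k(cons(cons(b, 0), b), 0), cons(0, g(cons(b, 0), 0))), cons(0, h(cons(b, b)))))  →  cons(cons(cons(b, cons(b, 0)), b), cons(cons(0, cons(0, g(cons(b, 0), 0))), cons(0, h(cons(b, b)))))   [R5 at 2.1.1]
4. cons(cons(cons(b, cons(b, 0)), b), cons(cons(0, cons(0, g(cons(b, 0), 0))), cons(0, h(cons(b, b)))))  →  cons(cons(cons(b, cons(b, 0)), b), cons(cons(0, cons(0, 0)), cons(0, h(cons(b, b)))))   [R2 at 2.1.2.2]
5. cons(cons(cons(b, cons(b, 0)), b), cons(cons(0, cons(0, 0)), cons(0, h(cons(b, b)))))  →  cons(cons(cons(b, cons(b, 0)), b), cons(cons(0, cons(0, 0)), cons(0, cons(b, b))))   [R3 at 2.2.2]

cons(cons(cons(b, cons(b, 0)), b), cons(cons(0, cons(0, 0)), cons(0, cons(b, b))))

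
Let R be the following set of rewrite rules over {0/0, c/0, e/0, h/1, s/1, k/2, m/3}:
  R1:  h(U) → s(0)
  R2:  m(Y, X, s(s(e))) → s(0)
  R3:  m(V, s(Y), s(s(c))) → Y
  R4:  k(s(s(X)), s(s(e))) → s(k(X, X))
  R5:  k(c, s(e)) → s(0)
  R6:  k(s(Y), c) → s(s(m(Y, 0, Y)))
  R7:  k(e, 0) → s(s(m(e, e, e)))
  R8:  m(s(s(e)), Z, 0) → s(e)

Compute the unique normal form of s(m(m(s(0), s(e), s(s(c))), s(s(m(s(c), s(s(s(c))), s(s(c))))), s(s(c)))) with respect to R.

s(s(s(s(c))))

1. s(m(m(s(0), s(e), s(s(c))), s(s(m(s(c), s(s(s(c))), s(s(c))))), s(s(c))))  →  s(s(m(s(c), s(s(s(c))), s(s(c)))))   [R3 at 1]
2. s(s(m(s(c), s(s(s(c))), s(s(c)))))  →  s(s(s(s(c))))   [R3 at 1.1]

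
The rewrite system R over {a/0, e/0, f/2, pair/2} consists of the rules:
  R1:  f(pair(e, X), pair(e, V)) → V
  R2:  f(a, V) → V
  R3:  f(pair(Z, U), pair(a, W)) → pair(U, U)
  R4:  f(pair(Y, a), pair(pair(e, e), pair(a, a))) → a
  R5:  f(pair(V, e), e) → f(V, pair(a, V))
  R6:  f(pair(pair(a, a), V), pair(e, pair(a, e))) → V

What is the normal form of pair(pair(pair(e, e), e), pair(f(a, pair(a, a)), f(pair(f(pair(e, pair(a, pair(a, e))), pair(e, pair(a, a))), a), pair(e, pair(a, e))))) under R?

pair(pair(pair(e, e), e), pair(pair(a, a), a))

1. pair(pair(pair(e, e), e), pair(f(a, pair(a, a)), f(pair(f(pair(e, pair(a, pair(a, e))), pair(e, pair(a, a))), a), pair(e, pair(a, e)))))  →  pair(pair(pair(e, e), e), pair(pair(a, a), f(pair(f(pair(e, pair(a, pair(a, e))), pair(e, pair(a, a))), a), pair(e, pair(a, e)))))   [R2 at 2.1]
2. pair(pair(pair(e, e), e), pair(pair(a, a), f(pair(f(pair(e, pair(a, pair(a, e))), pair(e, pair(a, a))), a), pair(e, pair(a, e)))))  →  pair(pair(pair(e, e), e), pair(pair(a, a), f(pair(pair(a, a), a), pair(e, pair(a, e)))))   [R1 at 2.2.1.1]
3. pair(pair(pair(e, e), e), pair(pair(a, a), f(pair(pair(a, a), a), pair(e, pair(a, e)))))  →  pair(pair(pair(e, e), e), pair(pair(a, a), a))   [R6 at 2.2]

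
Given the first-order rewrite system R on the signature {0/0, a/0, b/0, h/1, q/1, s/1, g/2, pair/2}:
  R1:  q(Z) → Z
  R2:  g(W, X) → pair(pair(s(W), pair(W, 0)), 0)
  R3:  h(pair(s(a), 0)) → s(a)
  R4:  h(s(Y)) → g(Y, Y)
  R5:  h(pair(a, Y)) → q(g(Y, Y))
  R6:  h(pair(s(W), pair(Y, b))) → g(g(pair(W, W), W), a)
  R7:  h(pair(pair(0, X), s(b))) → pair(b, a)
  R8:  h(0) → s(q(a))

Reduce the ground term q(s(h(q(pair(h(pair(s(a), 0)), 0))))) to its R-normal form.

s(s(a))

1. q(s(h(q(pair(h(pair(s(a), 0)), 0)))))  →  s(h(q(pair(h(pair(s(a), 0)), 0))))   [R1 at ε]
2. s(h(q(pair(h(pair(s(a), 0)), 0))))  →  s(h(pair(h(pair(s(a), 0)), 0)))   [R1 at 1.1]
3. s(h(pair(h(pair(s(a), 0)), 0)))  →  s(h(pair(s(a), 0)))   [R3 at 1.1.1]
4. s(h(pair(s(a), 0)))  →  s(s(a))   [R3 at 1]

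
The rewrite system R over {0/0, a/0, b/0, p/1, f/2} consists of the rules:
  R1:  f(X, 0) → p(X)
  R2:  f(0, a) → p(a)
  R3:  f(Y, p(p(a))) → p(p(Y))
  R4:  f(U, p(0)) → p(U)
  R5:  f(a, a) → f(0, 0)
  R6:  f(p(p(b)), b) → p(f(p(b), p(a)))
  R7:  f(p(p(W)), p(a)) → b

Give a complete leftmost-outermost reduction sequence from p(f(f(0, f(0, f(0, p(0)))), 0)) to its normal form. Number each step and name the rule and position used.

p(p(p(0)))

1. p(f(f(0, f(0, f(0, p(0)))), 0))  →  p(p(f(0, f(0, f(0, p(0))))))   [R1 at 1]
2. p(p(f(0, f(0, f(0, p(0))))))  →  p(p(f(0, f(0, p(0)))))   [R4 at 1.1.2.2]
3. p(p(f(0, f(0, p(0)))))  →  p(p(f(0, p(0))))   [R4 at 1.1.2]
4. p(p(f(0, p(0))))  →  p(p(p(0)))   [R4 at 1.1]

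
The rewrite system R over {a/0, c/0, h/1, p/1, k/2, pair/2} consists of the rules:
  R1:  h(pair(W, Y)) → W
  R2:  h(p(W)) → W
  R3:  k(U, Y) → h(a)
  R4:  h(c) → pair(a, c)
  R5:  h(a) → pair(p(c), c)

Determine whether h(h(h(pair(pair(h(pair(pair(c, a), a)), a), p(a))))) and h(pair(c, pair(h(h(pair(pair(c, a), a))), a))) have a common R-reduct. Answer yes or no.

yes — NF(t₁) = c, NF(t₂) = c

Reduce t₁ = h(h(h(pair(pair(h(pair(pair(c, a), a)), a), p(a))))):
1. h(h(h(pair(pair(h(pair(pair(c, a), a)), a), p(a)))))  →  h(h(pair(h(pair(pair(c, a), a)), a)))   [R1 at 1.1]
2. h(h(pair(h(pair(pair(c, a), a)), a)))  →  h(h(pair(pair(c, a), a)))   [R1 at 1]
3. h(h(pair(pair(c, a), a)))  →  h(pair(c, a))   [R1 at 1]
4. h(pair(c, a))  →  c   [R1 at ε]

Reduce t₂ = h(pair(c, pair(h(h(pair(pair(c, a), a))), a))):
1. h(pair(c, pair(h(h(pair(pair(c, a), a))), a)))  →  c   [R1 at ε]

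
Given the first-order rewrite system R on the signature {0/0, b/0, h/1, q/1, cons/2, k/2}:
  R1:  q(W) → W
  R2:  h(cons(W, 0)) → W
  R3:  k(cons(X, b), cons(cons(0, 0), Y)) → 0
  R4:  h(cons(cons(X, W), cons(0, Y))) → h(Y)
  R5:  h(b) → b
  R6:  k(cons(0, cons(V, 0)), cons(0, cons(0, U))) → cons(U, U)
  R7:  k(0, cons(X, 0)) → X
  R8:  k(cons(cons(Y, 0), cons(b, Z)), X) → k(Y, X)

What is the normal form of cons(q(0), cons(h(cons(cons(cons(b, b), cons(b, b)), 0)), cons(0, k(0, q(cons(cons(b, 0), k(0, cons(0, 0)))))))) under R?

1. cons(q(0), cons(h(cons(cons(cons(b, b), cons(b, b)), 0)), cons(0, k(0, q(cons(cons(b, 0), k(0, cons(0, 0))))))))  →  cons(0, cons(h(cons(cons(cons(b, b), cons(b, b)), 0)), cons(0, k(0, q(cons(cons(b, 0), k(0, cons(0, 0))))))))   [R1 at 1]
2. cons(0, cons(h(cons(cons(cons(b, b), cons(b, b)), 0)), cons(0, k(0, q(cons(cons(b, 0), k(0, cons(0, 0))))))))  →  cons(0, cons(cons(cons(b, b), cons(b, b)), cons(0, k(0, q(cons(cons(b, 0), k(0, cons(0, 0))))))))   [R2 at 2.1]
3. cons(0, cons(cons(cons(b, b), cons(b, b)), cons(0, k(0, q(cons(cons(b, 0), k(0, cons(0, 0))))))))  →  cons(0, cons(cons(cons(b, b), cons(b, b)), cons(0, k(0, cons(cons(b, 0), k(0, cons(0, 0)))))))   [R1 at 2.2.2.2]
4. cons(0, cons(cons(cons(b, b), cons(b, b)), cons(0, k(0, cons(cons(b, 0), k(0, cons(0, 0)))))))  →  cons(0, cons(cons(cons(b, b), cons(b, b)), cons(0, k(0, cons(cons(b, 0), 0)))))   [R7 at 2.2.2.2.2]
5. cons(0, cons(cons(cons(b, b), cons(b, b)), cons(0, k(0, cons(cons(b, 0), 0)))))  →  cons(0, cons(cons(cons(b, b), cons(b, b)), cons(0, cons(b, 0))))   [R7 at 2.2.2]

cons(0, cons(cons(cons(b, b), cons(b, b)), cons(0, cons(b, 0))))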